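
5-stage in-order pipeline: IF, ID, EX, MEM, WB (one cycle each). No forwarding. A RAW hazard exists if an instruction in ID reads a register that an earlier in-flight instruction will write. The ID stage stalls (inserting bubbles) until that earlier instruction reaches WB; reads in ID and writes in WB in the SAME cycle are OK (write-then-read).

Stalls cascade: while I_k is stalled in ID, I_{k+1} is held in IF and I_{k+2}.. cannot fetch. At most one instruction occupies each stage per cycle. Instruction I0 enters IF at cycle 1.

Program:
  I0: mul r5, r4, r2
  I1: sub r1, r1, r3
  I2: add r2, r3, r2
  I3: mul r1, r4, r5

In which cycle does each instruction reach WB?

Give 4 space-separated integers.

Answer: 5 6 7 8

Derivation:
I0 mul r5 <- r4,r2: IF@1 ID@2 stall=0 (-) EX@3 MEM@4 WB@5
I1 sub r1 <- r1,r3: IF@2 ID@3 stall=0 (-) EX@4 MEM@5 WB@6
I2 add r2 <- r3,r2: IF@3 ID@4 stall=0 (-) EX@5 MEM@6 WB@7
I3 mul r1 <- r4,r5: IF@4 ID@5 stall=0 (-) EX@6 MEM@7 WB@8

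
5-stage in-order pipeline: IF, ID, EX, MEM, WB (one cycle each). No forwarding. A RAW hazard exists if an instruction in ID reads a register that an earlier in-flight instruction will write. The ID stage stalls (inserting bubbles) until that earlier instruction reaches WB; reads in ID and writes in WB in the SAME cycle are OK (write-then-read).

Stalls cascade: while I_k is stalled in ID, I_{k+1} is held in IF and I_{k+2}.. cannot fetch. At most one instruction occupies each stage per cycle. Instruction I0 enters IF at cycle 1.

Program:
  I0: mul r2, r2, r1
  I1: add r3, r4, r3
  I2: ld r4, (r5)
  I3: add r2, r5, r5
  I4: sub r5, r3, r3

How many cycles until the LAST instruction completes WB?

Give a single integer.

I0 mul r2 <- r2,r1: IF@1 ID@2 stall=0 (-) EX@3 MEM@4 WB@5
I1 add r3 <- r4,r3: IF@2 ID@3 stall=0 (-) EX@4 MEM@5 WB@6
I2 ld r4 <- r5: IF@3 ID@4 stall=0 (-) EX@5 MEM@6 WB@7
I3 add r2 <- r5,r5: IF@4 ID@5 stall=0 (-) EX@6 MEM@7 WB@8
I4 sub r5 <- r3,r3: IF@5 ID@6 stall=0 (-) EX@7 MEM@8 WB@9

Answer: 9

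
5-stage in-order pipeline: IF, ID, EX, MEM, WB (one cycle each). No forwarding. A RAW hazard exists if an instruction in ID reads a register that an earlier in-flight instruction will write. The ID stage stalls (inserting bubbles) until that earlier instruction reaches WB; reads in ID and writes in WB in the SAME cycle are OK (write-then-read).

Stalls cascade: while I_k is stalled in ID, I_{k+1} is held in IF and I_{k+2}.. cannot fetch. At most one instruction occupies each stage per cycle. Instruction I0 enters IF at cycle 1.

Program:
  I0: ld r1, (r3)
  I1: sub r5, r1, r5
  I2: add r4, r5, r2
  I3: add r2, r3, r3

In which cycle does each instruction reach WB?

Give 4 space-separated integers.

I0 ld r1 <- r3: IF@1 ID@2 stall=0 (-) EX@3 MEM@4 WB@5
I1 sub r5 <- r1,r5: IF@2 ID@3 stall=2 (RAW on I0.r1 (WB@5)) EX@6 MEM@7 WB@8
I2 add r4 <- r5,r2: IF@3 ID@6 stall=2 (RAW on I1.r5 (WB@8)) EX@9 MEM@10 WB@11
I3 add r2 <- r3,r3: IF@6 ID@9 stall=0 (-) EX@10 MEM@11 WB@12

Answer: 5 8 11 12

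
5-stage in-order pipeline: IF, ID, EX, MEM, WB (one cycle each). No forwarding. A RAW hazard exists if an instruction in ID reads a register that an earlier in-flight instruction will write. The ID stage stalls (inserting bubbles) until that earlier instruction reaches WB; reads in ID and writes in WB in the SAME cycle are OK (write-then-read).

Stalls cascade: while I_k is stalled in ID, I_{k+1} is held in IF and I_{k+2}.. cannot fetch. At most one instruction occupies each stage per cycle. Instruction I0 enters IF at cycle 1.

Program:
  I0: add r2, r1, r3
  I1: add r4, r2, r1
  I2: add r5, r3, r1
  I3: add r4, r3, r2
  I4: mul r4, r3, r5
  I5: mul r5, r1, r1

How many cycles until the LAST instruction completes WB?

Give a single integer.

Answer: 13

Derivation:
I0 add r2 <- r1,r3: IF@1 ID@2 stall=0 (-) EX@3 MEM@4 WB@5
I1 add r4 <- r2,r1: IF@2 ID@3 stall=2 (RAW on I0.r2 (WB@5)) EX@6 MEM@7 WB@8
I2 add r5 <- r3,r1: IF@3 ID@6 stall=0 (-) EX@7 MEM@8 WB@9
I3 add r4 <- r3,r2: IF@6 ID@7 stall=0 (-) EX@8 MEM@9 WB@10
I4 mul r4 <- r3,r5: IF@7 ID@8 stall=1 (RAW on I2.r5 (WB@9)) EX@10 MEM@11 WB@12
I5 mul r5 <- r1,r1: IF@8 ID@10 stall=0 (-) EX@11 MEM@12 WB@13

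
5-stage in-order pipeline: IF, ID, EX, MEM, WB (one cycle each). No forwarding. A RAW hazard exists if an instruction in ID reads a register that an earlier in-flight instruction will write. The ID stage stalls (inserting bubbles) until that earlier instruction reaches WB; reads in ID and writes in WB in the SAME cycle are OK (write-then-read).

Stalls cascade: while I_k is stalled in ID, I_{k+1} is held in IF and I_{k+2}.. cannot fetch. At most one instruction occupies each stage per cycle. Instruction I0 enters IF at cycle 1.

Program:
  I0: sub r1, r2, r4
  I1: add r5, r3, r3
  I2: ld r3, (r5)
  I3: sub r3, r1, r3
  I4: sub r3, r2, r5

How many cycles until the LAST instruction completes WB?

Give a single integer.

I0 sub r1 <- r2,r4: IF@1 ID@2 stall=0 (-) EX@3 MEM@4 WB@5
I1 add r5 <- r3,r3: IF@2 ID@3 stall=0 (-) EX@4 MEM@5 WB@6
I2 ld r3 <- r5: IF@3 ID@4 stall=2 (RAW on I1.r5 (WB@6)) EX@7 MEM@8 WB@9
I3 sub r3 <- r1,r3: IF@4 ID@7 stall=2 (RAW on I2.r3 (WB@9)) EX@10 MEM@11 WB@12
I4 sub r3 <- r2,r5: IF@7 ID@10 stall=0 (-) EX@11 MEM@12 WB@13

Answer: 13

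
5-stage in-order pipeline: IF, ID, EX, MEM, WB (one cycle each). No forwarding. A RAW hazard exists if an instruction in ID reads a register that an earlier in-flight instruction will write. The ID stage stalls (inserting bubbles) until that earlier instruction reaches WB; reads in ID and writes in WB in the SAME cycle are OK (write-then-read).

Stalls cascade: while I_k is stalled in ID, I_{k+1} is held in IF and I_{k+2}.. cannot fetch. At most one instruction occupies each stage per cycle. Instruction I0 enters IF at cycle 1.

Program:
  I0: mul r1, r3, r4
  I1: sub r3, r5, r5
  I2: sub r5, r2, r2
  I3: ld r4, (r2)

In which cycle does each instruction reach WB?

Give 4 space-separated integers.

Answer: 5 6 7 8

Derivation:
I0 mul r1 <- r3,r4: IF@1 ID@2 stall=0 (-) EX@3 MEM@4 WB@5
I1 sub r3 <- r5,r5: IF@2 ID@3 stall=0 (-) EX@4 MEM@5 WB@6
I2 sub r5 <- r2,r2: IF@3 ID@4 stall=0 (-) EX@5 MEM@6 WB@7
I3 ld r4 <- r2: IF@4 ID@5 stall=0 (-) EX@6 MEM@7 WB@8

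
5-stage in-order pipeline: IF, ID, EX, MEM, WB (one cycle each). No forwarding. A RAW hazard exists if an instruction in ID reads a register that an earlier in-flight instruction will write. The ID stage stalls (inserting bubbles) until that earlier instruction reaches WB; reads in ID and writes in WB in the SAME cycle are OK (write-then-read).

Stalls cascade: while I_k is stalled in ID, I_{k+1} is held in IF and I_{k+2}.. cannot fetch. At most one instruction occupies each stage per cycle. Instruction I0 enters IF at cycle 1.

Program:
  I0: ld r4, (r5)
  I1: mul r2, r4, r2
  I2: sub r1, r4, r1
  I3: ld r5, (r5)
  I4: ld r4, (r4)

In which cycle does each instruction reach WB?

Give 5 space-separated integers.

I0 ld r4 <- r5: IF@1 ID@2 stall=0 (-) EX@3 MEM@4 WB@5
I1 mul r2 <- r4,r2: IF@2 ID@3 stall=2 (RAW on I0.r4 (WB@5)) EX@6 MEM@7 WB@8
I2 sub r1 <- r4,r1: IF@3 ID@6 stall=0 (-) EX@7 MEM@8 WB@9
I3 ld r5 <- r5: IF@6 ID@7 stall=0 (-) EX@8 MEM@9 WB@10
I4 ld r4 <- r4: IF@7 ID@8 stall=0 (-) EX@9 MEM@10 WB@11

Answer: 5 8 9 10 11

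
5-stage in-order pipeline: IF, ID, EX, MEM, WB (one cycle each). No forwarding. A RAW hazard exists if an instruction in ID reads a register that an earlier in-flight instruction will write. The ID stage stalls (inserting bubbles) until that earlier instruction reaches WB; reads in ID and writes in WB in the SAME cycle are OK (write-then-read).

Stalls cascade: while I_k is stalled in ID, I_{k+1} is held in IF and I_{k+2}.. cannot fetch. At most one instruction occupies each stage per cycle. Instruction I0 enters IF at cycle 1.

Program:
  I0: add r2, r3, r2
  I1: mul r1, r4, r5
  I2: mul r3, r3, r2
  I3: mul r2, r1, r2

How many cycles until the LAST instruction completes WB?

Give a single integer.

I0 add r2 <- r3,r2: IF@1 ID@2 stall=0 (-) EX@3 MEM@4 WB@5
I1 mul r1 <- r4,r5: IF@2 ID@3 stall=0 (-) EX@4 MEM@5 WB@6
I2 mul r3 <- r3,r2: IF@3 ID@4 stall=1 (RAW on I0.r2 (WB@5)) EX@6 MEM@7 WB@8
I3 mul r2 <- r1,r2: IF@4 ID@6 stall=0 (-) EX@7 MEM@8 WB@9

Answer: 9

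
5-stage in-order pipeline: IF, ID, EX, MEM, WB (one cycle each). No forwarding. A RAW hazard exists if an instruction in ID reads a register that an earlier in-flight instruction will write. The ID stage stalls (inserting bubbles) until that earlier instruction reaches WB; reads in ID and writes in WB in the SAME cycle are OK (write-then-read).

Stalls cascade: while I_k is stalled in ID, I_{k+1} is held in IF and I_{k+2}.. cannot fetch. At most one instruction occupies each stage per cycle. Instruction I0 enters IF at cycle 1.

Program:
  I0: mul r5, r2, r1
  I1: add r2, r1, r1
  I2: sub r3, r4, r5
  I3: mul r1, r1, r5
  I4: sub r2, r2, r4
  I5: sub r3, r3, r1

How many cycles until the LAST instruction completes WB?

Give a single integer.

I0 mul r5 <- r2,r1: IF@1 ID@2 stall=0 (-) EX@3 MEM@4 WB@5
I1 add r2 <- r1,r1: IF@2 ID@3 stall=0 (-) EX@4 MEM@5 WB@6
I2 sub r3 <- r4,r5: IF@3 ID@4 stall=1 (RAW on I0.r5 (WB@5)) EX@6 MEM@7 WB@8
I3 mul r1 <- r1,r5: IF@4 ID@6 stall=0 (-) EX@7 MEM@8 WB@9
I4 sub r2 <- r2,r4: IF@6 ID@7 stall=0 (-) EX@8 MEM@9 WB@10
I5 sub r3 <- r3,r1: IF@7 ID@8 stall=1 (RAW on I3.r1 (WB@9)) EX@10 MEM@11 WB@12

Answer: 12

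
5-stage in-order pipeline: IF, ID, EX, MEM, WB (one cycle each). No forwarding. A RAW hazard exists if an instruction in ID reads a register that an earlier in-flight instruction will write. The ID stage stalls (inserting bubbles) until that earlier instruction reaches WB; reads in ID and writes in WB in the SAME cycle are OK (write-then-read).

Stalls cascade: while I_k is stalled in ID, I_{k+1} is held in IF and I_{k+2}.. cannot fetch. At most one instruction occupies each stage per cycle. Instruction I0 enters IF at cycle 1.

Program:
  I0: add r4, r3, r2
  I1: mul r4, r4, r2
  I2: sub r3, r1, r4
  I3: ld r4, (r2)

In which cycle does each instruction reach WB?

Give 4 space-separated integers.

Answer: 5 8 11 12

Derivation:
I0 add r4 <- r3,r2: IF@1 ID@2 stall=0 (-) EX@3 MEM@4 WB@5
I1 mul r4 <- r4,r2: IF@2 ID@3 stall=2 (RAW on I0.r4 (WB@5)) EX@6 MEM@7 WB@8
I2 sub r3 <- r1,r4: IF@3 ID@6 stall=2 (RAW on I1.r4 (WB@8)) EX@9 MEM@10 WB@11
I3 ld r4 <- r2: IF@6 ID@9 stall=0 (-) EX@10 MEM@11 WB@12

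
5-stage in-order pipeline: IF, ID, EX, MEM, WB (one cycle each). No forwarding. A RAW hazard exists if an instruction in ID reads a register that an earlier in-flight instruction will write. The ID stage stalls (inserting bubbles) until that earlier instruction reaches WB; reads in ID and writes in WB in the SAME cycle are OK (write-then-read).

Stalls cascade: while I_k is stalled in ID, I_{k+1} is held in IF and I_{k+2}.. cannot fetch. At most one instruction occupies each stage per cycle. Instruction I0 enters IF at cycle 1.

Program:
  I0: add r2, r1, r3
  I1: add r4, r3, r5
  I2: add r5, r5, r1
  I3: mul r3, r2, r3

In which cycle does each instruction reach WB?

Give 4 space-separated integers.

I0 add r2 <- r1,r3: IF@1 ID@2 stall=0 (-) EX@3 MEM@4 WB@5
I1 add r4 <- r3,r5: IF@2 ID@3 stall=0 (-) EX@4 MEM@5 WB@6
I2 add r5 <- r5,r1: IF@3 ID@4 stall=0 (-) EX@5 MEM@6 WB@7
I3 mul r3 <- r2,r3: IF@4 ID@5 stall=0 (-) EX@6 MEM@7 WB@8

Answer: 5 6 7 8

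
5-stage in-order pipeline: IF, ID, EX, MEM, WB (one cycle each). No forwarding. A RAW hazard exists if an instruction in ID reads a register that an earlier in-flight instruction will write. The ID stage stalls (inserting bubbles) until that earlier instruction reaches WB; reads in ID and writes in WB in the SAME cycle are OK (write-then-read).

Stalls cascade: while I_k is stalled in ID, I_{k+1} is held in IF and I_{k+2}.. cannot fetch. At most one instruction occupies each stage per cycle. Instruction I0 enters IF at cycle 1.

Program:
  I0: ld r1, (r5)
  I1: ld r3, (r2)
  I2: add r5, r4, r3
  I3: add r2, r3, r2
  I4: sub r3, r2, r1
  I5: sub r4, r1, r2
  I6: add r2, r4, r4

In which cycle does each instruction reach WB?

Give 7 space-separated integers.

Answer: 5 6 9 10 13 14 17

Derivation:
I0 ld r1 <- r5: IF@1 ID@2 stall=0 (-) EX@3 MEM@4 WB@5
I1 ld r3 <- r2: IF@2 ID@3 stall=0 (-) EX@4 MEM@5 WB@6
I2 add r5 <- r4,r3: IF@3 ID@4 stall=2 (RAW on I1.r3 (WB@6)) EX@7 MEM@8 WB@9
I3 add r2 <- r3,r2: IF@4 ID@7 stall=0 (-) EX@8 MEM@9 WB@10
I4 sub r3 <- r2,r1: IF@7 ID@8 stall=2 (RAW on I3.r2 (WB@10)) EX@11 MEM@12 WB@13
I5 sub r4 <- r1,r2: IF@8 ID@11 stall=0 (-) EX@12 MEM@13 WB@14
I6 add r2 <- r4,r4: IF@11 ID@12 stall=2 (RAW on I5.r4 (WB@14)) EX@15 MEM@16 WB@17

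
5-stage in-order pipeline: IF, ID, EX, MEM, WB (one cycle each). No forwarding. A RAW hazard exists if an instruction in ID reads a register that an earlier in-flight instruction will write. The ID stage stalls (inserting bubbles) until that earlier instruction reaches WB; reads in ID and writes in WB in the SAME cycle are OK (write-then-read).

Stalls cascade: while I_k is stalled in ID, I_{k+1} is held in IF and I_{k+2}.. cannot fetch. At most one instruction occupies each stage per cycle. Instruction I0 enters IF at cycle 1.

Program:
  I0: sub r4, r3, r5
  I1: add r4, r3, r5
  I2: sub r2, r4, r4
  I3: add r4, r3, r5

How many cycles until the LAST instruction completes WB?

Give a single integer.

I0 sub r4 <- r3,r5: IF@1 ID@2 stall=0 (-) EX@3 MEM@4 WB@5
I1 add r4 <- r3,r5: IF@2 ID@3 stall=0 (-) EX@4 MEM@5 WB@6
I2 sub r2 <- r4,r4: IF@3 ID@4 stall=2 (RAW on I1.r4 (WB@6)) EX@7 MEM@8 WB@9
I3 add r4 <- r3,r5: IF@4 ID@7 stall=0 (-) EX@8 MEM@9 WB@10

Answer: 10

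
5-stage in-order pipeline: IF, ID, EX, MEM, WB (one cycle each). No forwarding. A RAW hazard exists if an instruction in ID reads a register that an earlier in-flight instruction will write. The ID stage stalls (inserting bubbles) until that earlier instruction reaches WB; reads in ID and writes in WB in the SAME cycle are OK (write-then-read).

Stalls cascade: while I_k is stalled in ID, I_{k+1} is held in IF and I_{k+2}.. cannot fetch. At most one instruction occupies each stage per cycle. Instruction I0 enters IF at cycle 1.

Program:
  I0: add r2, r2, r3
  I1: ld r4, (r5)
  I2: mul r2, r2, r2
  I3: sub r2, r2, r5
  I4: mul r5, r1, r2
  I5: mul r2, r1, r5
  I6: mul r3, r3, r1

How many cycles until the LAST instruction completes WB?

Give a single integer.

Answer: 18

Derivation:
I0 add r2 <- r2,r3: IF@1 ID@2 stall=0 (-) EX@3 MEM@4 WB@5
I1 ld r4 <- r5: IF@2 ID@3 stall=0 (-) EX@4 MEM@5 WB@6
I2 mul r2 <- r2,r2: IF@3 ID@4 stall=1 (RAW on I0.r2 (WB@5)) EX@6 MEM@7 WB@8
I3 sub r2 <- r2,r5: IF@4 ID@6 stall=2 (RAW on I2.r2 (WB@8)) EX@9 MEM@10 WB@11
I4 mul r5 <- r1,r2: IF@6 ID@9 stall=2 (RAW on I3.r2 (WB@11)) EX@12 MEM@13 WB@14
I5 mul r2 <- r1,r5: IF@9 ID@12 stall=2 (RAW on I4.r5 (WB@14)) EX@15 MEM@16 WB@17
I6 mul r3 <- r3,r1: IF@12 ID@15 stall=0 (-) EX@16 MEM@17 WB@18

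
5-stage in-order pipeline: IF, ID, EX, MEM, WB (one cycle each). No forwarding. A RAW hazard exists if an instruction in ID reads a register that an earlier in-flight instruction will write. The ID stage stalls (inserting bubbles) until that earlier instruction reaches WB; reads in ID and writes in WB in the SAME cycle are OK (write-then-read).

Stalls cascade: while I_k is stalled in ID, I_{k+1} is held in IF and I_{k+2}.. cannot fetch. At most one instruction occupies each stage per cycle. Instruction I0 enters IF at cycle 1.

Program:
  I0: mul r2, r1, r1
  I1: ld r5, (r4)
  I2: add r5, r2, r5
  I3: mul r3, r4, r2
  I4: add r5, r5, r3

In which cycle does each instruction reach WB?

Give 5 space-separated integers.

I0 mul r2 <- r1,r1: IF@1 ID@2 stall=0 (-) EX@3 MEM@4 WB@5
I1 ld r5 <- r4: IF@2 ID@3 stall=0 (-) EX@4 MEM@5 WB@6
I2 add r5 <- r2,r5: IF@3 ID@4 stall=2 (RAW on I1.r5 (WB@6)) EX@7 MEM@8 WB@9
I3 mul r3 <- r4,r2: IF@4 ID@7 stall=0 (-) EX@8 MEM@9 WB@10
I4 add r5 <- r5,r3: IF@7 ID@8 stall=2 (RAW on I3.r3 (WB@10)) EX@11 MEM@12 WB@13

Answer: 5 6 9 10 13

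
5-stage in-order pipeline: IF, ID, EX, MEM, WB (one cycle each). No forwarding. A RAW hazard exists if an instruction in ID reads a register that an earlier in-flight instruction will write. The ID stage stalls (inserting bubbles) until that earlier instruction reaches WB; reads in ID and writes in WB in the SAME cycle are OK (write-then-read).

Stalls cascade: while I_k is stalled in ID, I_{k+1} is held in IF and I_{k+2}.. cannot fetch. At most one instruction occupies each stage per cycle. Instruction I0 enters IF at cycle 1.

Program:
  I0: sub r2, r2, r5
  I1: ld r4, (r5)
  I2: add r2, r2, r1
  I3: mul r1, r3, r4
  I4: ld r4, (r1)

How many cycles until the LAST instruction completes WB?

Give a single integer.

Answer: 12

Derivation:
I0 sub r2 <- r2,r5: IF@1 ID@2 stall=0 (-) EX@3 MEM@4 WB@5
I1 ld r4 <- r5: IF@2 ID@3 stall=0 (-) EX@4 MEM@5 WB@6
I2 add r2 <- r2,r1: IF@3 ID@4 stall=1 (RAW on I0.r2 (WB@5)) EX@6 MEM@7 WB@8
I3 mul r1 <- r3,r4: IF@4 ID@6 stall=0 (-) EX@7 MEM@8 WB@9
I4 ld r4 <- r1: IF@6 ID@7 stall=2 (RAW on I3.r1 (WB@9)) EX@10 MEM@11 WB@12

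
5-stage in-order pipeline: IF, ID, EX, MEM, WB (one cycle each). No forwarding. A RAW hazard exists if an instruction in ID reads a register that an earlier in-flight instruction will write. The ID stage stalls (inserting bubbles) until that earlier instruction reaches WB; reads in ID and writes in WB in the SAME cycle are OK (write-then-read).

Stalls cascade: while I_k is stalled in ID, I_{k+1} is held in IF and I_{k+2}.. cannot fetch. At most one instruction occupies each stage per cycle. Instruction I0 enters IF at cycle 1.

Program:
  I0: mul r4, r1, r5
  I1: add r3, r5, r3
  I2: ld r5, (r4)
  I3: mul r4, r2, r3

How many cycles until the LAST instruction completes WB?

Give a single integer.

Answer: 9

Derivation:
I0 mul r4 <- r1,r5: IF@1 ID@2 stall=0 (-) EX@3 MEM@4 WB@5
I1 add r3 <- r5,r3: IF@2 ID@3 stall=0 (-) EX@4 MEM@5 WB@6
I2 ld r5 <- r4: IF@3 ID@4 stall=1 (RAW on I0.r4 (WB@5)) EX@6 MEM@7 WB@8
I3 mul r4 <- r2,r3: IF@4 ID@6 stall=0 (-) EX@7 MEM@8 WB@9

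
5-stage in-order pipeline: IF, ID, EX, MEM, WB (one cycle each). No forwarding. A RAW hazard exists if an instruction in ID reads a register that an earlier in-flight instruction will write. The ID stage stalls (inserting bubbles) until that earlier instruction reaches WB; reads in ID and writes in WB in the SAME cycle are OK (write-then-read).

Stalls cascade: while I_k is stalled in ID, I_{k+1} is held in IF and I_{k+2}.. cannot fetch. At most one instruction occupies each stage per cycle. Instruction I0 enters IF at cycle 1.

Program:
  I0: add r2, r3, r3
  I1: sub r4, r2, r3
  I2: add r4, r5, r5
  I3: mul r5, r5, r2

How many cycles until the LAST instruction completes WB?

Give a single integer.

Answer: 10

Derivation:
I0 add r2 <- r3,r3: IF@1 ID@2 stall=0 (-) EX@3 MEM@4 WB@5
I1 sub r4 <- r2,r3: IF@2 ID@3 stall=2 (RAW on I0.r2 (WB@5)) EX@6 MEM@7 WB@8
I2 add r4 <- r5,r5: IF@3 ID@6 stall=0 (-) EX@7 MEM@8 WB@9
I3 mul r5 <- r5,r2: IF@6 ID@7 stall=0 (-) EX@8 MEM@9 WB@10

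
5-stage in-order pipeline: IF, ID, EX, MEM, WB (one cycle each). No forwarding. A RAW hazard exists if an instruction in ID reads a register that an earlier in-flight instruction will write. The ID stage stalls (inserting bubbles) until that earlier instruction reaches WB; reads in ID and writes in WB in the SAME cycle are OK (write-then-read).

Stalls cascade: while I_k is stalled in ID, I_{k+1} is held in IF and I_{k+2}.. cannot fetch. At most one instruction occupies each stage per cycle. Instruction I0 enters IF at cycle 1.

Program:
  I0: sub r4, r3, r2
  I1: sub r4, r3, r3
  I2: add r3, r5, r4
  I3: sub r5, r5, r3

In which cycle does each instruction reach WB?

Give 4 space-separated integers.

I0 sub r4 <- r3,r2: IF@1 ID@2 stall=0 (-) EX@3 MEM@4 WB@5
I1 sub r4 <- r3,r3: IF@2 ID@3 stall=0 (-) EX@4 MEM@5 WB@6
I2 add r3 <- r5,r4: IF@3 ID@4 stall=2 (RAW on I1.r4 (WB@6)) EX@7 MEM@8 WB@9
I3 sub r5 <- r5,r3: IF@4 ID@7 stall=2 (RAW on I2.r3 (WB@9)) EX@10 MEM@11 WB@12

Answer: 5 6 9 12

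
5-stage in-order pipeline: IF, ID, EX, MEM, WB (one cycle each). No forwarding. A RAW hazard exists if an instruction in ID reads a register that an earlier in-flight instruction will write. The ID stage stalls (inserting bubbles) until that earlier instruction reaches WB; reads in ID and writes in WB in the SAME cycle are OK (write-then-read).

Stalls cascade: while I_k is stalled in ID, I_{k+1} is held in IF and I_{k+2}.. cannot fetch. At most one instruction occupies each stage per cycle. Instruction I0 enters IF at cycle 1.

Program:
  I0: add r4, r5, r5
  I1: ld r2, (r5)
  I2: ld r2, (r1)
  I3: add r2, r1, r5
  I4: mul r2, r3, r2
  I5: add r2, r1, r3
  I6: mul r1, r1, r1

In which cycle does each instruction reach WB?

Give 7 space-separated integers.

Answer: 5 6 7 8 11 12 13

Derivation:
I0 add r4 <- r5,r5: IF@1 ID@2 stall=0 (-) EX@3 MEM@4 WB@5
I1 ld r2 <- r5: IF@2 ID@3 stall=0 (-) EX@4 MEM@5 WB@6
I2 ld r2 <- r1: IF@3 ID@4 stall=0 (-) EX@5 MEM@6 WB@7
I3 add r2 <- r1,r5: IF@4 ID@5 stall=0 (-) EX@6 MEM@7 WB@8
I4 mul r2 <- r3,r2: IF@5 ID@6 stall=2 (RAW on I3.r2 (WB@8)) EX@9 MEM@10 WB@11
I5 add r2 <- r1,r3: IF@6 ID@9 stall=0 (-) EX@10 MEM@11 WB@12
I6 mul r1 <- r1,r1: IF@9 ID@10 stall=0 (-) EX@11 MEM@12 WB@13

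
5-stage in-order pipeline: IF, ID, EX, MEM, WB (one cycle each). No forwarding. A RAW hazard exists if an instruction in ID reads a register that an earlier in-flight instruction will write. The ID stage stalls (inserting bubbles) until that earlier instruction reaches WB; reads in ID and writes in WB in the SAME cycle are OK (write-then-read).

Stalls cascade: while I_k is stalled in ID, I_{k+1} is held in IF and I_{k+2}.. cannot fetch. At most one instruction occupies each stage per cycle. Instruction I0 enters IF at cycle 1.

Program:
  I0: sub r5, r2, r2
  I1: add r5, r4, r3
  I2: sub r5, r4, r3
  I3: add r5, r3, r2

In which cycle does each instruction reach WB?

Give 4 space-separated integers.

I0 sub r5 <- r2,r2: IF@1 ID@2 stall=0 (-) EX@3 MEM@4 WB@5
I1 add r5 <- r4,r3: IF@2 ID@3 stall=0 (-) EX@4 MEM@5 WB@6
I2 sub r5 <- r4,r3: IF@3 ID@4 stall=0 (-) EX@5 MEM@6 WB@7
I3 add r5 <- r3,r2: IF@4 ID@5 stall=0 (-) EX@6 MEM@7 WB@8

Answer: 5 6 7 8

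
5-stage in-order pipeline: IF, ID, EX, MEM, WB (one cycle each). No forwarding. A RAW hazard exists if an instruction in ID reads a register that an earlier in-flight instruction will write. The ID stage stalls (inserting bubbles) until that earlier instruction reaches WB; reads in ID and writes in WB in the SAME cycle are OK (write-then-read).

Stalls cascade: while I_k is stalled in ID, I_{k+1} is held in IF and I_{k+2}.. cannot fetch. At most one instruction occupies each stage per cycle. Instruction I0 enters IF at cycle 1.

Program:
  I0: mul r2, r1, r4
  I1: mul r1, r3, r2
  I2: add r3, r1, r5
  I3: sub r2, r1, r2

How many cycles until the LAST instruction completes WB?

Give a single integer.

Answer: 12

Derivation:
I0 mul r2 <- r1,r4: IF@1 ID@2 stall=0 (-) EX@3 MEM@4 WB@5
I1 mul r1 <- r3,r2: IF@2 ID@3 stall=2 (RAW on I0.r2 (WB@5)) EX@6 MEM@7 WB@8
I2 add r3 <- r1,r5: IF@3 ID@6 stall=2 (RAW on I1.r1 (WB@8)) EX@9 MEM@10 WB@11
I3 sub r2 <- r1,r2: IF@6 ID@9 stall=0 (-) EX@10 MEM@11 WB@12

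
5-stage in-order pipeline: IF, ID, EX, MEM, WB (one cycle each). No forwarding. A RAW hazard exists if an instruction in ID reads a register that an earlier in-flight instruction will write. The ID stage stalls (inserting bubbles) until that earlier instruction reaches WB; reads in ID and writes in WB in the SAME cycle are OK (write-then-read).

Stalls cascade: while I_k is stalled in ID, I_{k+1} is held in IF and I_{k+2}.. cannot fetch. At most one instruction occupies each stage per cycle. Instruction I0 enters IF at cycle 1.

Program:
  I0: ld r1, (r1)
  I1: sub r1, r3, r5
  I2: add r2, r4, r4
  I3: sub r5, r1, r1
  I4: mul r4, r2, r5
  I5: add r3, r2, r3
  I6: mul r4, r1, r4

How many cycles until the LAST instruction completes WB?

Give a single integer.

I0 ld r1 <- r1: IF@1 ID@2 stall=0 (-) EX@3 MEM@4 WB@5
I1 sub r1 <- r3,r5: IF@2 ID@3 stall=0 (-) EX@4 MEM@5 WB@6
I2 add r2 <- r4,r4: IF@3 ID@4 stall=0 (-) EX@5 MEM@6 WB@7
I3 sub r5 <- r1,r1: IF@4 ID@5 stall=1 (RAW on I1.r1 (WB@6)) EX@7 MEM@8 WB@9
I4 mul r4 <- r2,r5: IF@5 ID@7 stall=2 (RAW on I3.r5 (WB@9)) EX@10 MEM@11 WB@12
I5 add r3 <- r2,r3: IF@7 ID@10 stall=0 (-) EX@11 MEM@12 WB@13
I6 mul r4 <- r1,r4: IF@10 ID@11 stall=1 (RAW on I4.r4 (WB@12)) EX@13 MEM@14 WB@15

Answer: 15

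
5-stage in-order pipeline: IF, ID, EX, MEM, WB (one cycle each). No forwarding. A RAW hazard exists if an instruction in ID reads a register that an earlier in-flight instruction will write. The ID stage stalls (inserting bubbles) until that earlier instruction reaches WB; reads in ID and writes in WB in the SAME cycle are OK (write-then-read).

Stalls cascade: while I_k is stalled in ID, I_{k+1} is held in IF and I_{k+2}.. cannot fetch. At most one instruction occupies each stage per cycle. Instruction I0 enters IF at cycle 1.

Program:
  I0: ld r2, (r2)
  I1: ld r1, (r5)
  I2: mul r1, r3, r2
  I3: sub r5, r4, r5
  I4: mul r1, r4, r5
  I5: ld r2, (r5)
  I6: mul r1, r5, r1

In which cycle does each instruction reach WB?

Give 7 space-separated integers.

I0 ld r2 <- r2: IF@1 ID@2 stall=0 (-) EX@3 MEM@4 WB@5
I1 ld r1 <- r5: IF@2 ID@3 stall=0 (-) EX@4 MEM@5 WB@6
I2 mul r1 <- r3,r2: IF@3 ID@4 stall=1 (RAW on I0.r2 (WB@5)) EX@6 MEM@7 WB@8
I3 sub r5 <- r4,r5: IF@4 ID@6 stall=0 (-) EX@7 MEM@8 WB@9
I4 mul r1 <- r4,r5: IF@6 ID@7 stall=2 (RAW on I3.r5 (WB@9)) EX@10 MEM@11 WB@12
I5 ld r2 <- r5: IF@7 ID@10 stall=0 (-) EX@11 MEM@12 WB@13
I6 mul r1 <- r5,r1: IF@10 ID@11 stall=1 (RAW on I4.r1 (WB@12)) EX@13 MEM@14 WB@15

Answer: 5 6 8 9 12 13 15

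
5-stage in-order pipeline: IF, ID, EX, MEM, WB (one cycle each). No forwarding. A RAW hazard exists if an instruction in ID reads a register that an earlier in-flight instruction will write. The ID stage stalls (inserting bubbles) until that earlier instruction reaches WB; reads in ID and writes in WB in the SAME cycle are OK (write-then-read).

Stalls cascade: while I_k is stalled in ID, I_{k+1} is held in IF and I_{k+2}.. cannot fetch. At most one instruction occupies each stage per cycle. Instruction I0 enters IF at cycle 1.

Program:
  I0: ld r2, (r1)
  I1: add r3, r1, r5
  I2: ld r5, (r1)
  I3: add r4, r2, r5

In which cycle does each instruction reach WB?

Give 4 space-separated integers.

Answer: 5 6 7 10

Derivation:
I0 ld r2 <- r1: IF@1 ID@2 stall=0 (-) EX@3 MEM@4 WB@5
I1 add r3 <- r1,r5: IF@2 ID@3 stall=0 (-) EX@4 MEM@5 WB@6
I2 ld r5 <- r1: IF@3 ID@4 stall=0 (-) EX@5 MEM@6 WB@7
I3 add r4 <- r2,r5: IF@4 ID@5 stall=2 (RAW on I2.r5 (WB@7)) EX@8 MEM@9 WB@10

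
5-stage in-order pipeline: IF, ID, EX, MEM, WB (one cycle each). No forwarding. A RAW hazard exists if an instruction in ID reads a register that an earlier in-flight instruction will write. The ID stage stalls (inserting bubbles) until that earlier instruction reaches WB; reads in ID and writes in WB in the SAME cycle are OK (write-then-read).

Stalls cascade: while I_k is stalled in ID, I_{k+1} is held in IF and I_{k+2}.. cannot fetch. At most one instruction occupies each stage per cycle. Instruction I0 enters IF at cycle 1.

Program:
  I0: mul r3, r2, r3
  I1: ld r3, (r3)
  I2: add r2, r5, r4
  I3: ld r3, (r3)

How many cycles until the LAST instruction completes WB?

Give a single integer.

I0 mul r3 <- r2,r3: IF@1 ID@2 stall=0 (-) EX@3 MEM@4 WB@5
I1 ld r3 <- r3: IF@2 ID@3 stall=2 (RAW on I0.r3 (WB@5)) EX@6 MEM@7 WB@8
I2 add r2 <- r5,r4: IF@3 ID@6 stall=0 (-) EX@7 MEM@8 WB@9
I3 ld r3 <- r3: IF@6 ID@7 stall=1 (RAW on I1.r3 (WB@8)) EX@9 MEM@10 WB@11

Answer: 11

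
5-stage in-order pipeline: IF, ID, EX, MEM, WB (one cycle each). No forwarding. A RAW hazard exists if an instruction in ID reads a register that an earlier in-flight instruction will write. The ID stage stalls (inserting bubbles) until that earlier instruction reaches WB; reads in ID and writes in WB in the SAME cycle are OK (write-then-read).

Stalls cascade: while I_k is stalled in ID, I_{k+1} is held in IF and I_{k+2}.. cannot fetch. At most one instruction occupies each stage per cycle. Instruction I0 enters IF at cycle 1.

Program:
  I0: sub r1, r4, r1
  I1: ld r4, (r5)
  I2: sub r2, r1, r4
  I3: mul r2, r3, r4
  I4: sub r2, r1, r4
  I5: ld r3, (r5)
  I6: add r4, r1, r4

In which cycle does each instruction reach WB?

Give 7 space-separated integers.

Answer: 5 6 9 10 11 12 13

Derivation:
I0 sub r1 <- r4,r1: IF@1 ID@2 stall=0 (-) EX@3 MEM@4 WB@5
I1 ld r4 <- r5: IF@2 ID@3 stall=0 (-) EX@4 MEM@5 WB@6
I2 sub r2 <- r1,r4: IF@3 ID@4 stall=2 (RAW on I1.r4 (WB@6)) EX@7 MEM@8 WB@9
I3 mul r2 <- r3,r4: IF@4 ID@7 stall=0 (-) EX@8 MEM@9 WB@10
I4 sub r2 <- r1,r4: IF@7 ID@8 stall=0 (-) EX@9 MEM@10 WB@11
I5 ld r3 <- r5: IF@8 ID@9 stall=0 (-) EX@10 MEM@11 WB@12
I6 add r4 <- r1,r4: IF@9 ID@10 stall=0 (-) EX@11 MEM@12 WB@13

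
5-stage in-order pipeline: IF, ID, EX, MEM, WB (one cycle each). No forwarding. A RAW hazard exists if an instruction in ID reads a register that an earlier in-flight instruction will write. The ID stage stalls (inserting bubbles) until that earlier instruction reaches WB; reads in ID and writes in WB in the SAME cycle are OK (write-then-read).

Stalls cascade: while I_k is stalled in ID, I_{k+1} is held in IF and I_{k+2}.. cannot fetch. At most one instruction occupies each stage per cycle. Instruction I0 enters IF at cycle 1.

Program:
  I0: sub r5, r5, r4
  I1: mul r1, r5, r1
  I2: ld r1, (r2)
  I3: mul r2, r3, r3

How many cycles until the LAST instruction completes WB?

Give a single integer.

Answer: 10

Derivation:
I0 sub r5 <- r5,r4: IF@1 ID@2 stall=0 (-) EX@3 MEM@4 WB@5
I1 mul r1 <- r5,r1: IF@2 ID@3 stall=2 (RAW on I0.r5 (WB@5)) EX@6 MEM@7 WB@8
I2 ld r1 <- r2: IF@3 ID@6 stall=0 (-) EX@7 MEM@8 WB@9
I3 mul r2 <- r3,r3: IF@6 ID@7 stall=0 (-) EX@8 MEM@9 WB@10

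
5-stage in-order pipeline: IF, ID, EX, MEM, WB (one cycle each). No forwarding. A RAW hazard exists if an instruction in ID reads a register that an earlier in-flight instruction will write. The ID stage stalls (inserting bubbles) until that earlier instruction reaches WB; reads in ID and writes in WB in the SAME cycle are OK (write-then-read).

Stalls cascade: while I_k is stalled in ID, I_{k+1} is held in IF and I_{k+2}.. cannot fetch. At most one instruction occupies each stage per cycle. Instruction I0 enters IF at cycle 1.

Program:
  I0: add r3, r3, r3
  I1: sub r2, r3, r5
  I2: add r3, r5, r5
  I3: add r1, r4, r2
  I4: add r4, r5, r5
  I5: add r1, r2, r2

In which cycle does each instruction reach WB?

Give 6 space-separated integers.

Answer: 5 8 9 11 12 13

Derivation:
I0 add r3 <- r3,r3: IF@1 ID@2 stall=0 (-) EX@3 MEM@4 WB@5
I1 sub r2 <- r3,r5: IF@2 ID@3 stall=2 (RAW on I0.r3 (WB@5)) EX@6 MEM@7 WB@8
I2 add r3 <- r5,r5: IF@3 ID@6 stall=0 (-) EX@7 MEM@8 WB@9
I3 add r1 <- r4,r2: IF@6 ID@7 stall=1 (RAW on I1.r2 (WB@8)) EX@9 MEM@10 WB@11
I4 add r4 <- r5,r5: IF@7 ID@9 stall=0 (-) EX@10 MEM@11 WB@12
I5 add r1 <- r2,r2: IF@9 ID@10 stall=0 (-) EX@11 MEM@12 WB@13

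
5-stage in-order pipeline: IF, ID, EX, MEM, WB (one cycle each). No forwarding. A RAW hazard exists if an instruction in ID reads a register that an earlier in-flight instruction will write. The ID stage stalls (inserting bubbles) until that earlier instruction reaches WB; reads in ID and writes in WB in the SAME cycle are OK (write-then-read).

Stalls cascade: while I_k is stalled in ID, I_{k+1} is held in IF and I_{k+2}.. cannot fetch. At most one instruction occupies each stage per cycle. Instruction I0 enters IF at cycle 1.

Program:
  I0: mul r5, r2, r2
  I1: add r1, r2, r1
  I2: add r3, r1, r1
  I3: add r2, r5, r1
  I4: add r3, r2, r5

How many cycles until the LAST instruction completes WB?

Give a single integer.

Answer: 13

Derivation:
I0 mul r5 <- r2,r2: IF@1 ID@2 stall=0 (-) EX@3 MEM@4 WB@5
I1 add r1 <- r2,r1: IF@2 ID@3 stall=0 (-) EX@4 MEM@5 WB@6
I2 add r3 <- r1,r1: IF@3 ID@4 stall=2 (RAW on I1.r1 (WB@6)) EX@7 MEM@8 WB@9
I3 add r2 <- r5,r1: IF@4 ID@7 stall=0 (-) EX@8 MEM@9 WB@10
I4 add r3 <- r2,r5: IF@7 ID@8 stall=2 (RAW on I3.r2 (WB@10)) EX@11 MEM@12 WB@13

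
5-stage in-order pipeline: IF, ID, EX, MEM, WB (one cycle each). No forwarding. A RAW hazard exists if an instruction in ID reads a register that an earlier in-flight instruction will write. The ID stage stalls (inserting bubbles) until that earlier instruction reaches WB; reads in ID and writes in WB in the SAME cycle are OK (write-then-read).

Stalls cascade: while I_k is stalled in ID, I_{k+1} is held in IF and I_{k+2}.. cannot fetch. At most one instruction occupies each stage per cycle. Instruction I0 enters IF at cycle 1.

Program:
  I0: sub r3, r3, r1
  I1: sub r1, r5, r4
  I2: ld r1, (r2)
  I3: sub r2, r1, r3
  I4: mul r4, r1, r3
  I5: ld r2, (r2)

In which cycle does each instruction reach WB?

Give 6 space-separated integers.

Answer: 5 6 7 10 11 13

Derivation:
I0 sub r3 <- r3,r1: IF@1 ID@2 stall=0 (-) EX@3 MEM@4 WB@5
I1 sub r1 <- r5,r4: IF@2 ID@3 stall=0 (-) EX@4 MEM@5 WB@6
I2 ld r1 <- r2: IF@3 ID@4 stall=0 (-) EX@5 MEM@6 WB@7
I3 sub r2 <- r1,r3: IF@4 ID@5 stall=2 (RAW on I2.r1 (WB@7)) EX@8 MEM@9 WB@10
I4 mul r4 <- r1,r3: IF@5 ID@8 stall=0 (-) EX@9 MEM@10 WB@11
I5 ld r2 <- r2: IF@8 ID@9 stall=1 (RAW on I3.r2 (WB@10)) EX@11 MEM@12 WB@13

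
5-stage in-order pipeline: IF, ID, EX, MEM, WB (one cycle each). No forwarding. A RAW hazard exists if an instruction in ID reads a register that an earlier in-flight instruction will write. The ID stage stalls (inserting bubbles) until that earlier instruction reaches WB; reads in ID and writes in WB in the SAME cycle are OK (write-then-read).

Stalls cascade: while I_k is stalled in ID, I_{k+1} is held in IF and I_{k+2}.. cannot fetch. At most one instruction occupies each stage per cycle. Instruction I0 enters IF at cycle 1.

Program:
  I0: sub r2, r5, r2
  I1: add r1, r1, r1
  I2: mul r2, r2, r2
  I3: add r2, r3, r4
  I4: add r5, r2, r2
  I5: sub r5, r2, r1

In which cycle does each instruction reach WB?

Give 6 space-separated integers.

I0 sub r2 <- r5,r2: IF@1 ID@2 stall=0 (-) EX@3 MEM@4 WB@5
I1 add r1 <- r1,r1: IF@2 ID@3 stall=0 (-) EX@4 MEM@5 WB@6
I2 mul r2 <- r2,r2: IF@3 ID@4 stall=1 (RAW on I0.r2 (WB@5)) EX@6 MEM@7 WB@8
I3 add r2 <- r3,r4: IF@4 ID@6 stall=0 (-) EX@7 MEM@8 WB@9
I4 add r5 <- r2,r2: IF@6 ID@7 stall=2 (RAW on I3.r2 (WB@9)) EX@10 MEM@11 WB@12
I5 sub r5 <- r2,r1: IF@7 ID@10 stall=0 (-) EX@11 MEM@12 WB@13

Answer: 5 6 8 9 12 13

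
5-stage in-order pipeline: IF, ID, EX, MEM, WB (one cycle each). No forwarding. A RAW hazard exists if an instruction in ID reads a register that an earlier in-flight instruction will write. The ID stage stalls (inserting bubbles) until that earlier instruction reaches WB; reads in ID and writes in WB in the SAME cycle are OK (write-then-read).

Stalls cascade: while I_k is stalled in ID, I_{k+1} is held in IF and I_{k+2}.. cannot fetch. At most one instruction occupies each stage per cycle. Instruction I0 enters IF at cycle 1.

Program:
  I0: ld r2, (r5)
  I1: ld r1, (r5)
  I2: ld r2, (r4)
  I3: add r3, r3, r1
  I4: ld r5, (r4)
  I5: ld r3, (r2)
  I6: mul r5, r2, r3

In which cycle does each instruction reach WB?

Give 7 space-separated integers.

I0 ld r2 <- r5: IF@1 ID@2 stall=0 (-) EX@3 MEM@4 WB@5
I1 ld r1 <- r5: IF@2 ID@3 stall=0 (-) EX@4 MEM@5 WB@6
I2 ld r2 <- r4: IF@3 ID@4 stall=0 (-) EX@5 MEM@6 WB@7
I3 add r3 <- r3,r1: IF@4 ID@5 stall=1 (RAW on I1.r1 (WB@6)) EX@7 MEM@8 WB@9
I4 ld r5 <- r4: IF@5 ID@7 stall=0 (-) EX@8 MEM@9 WB@10
I5 ld r3 <- r2: IF@7 ID@8 stall=0 (-) EX@9 MEM@10 WB@11
I6 mul r5 <- r2,r3: IF@8 ID@9 stall=2 (RAW on I5.r3 (WB@11)) EX@12 MEM@13 WB@14

Answer: 5 6 7 9 10 11 14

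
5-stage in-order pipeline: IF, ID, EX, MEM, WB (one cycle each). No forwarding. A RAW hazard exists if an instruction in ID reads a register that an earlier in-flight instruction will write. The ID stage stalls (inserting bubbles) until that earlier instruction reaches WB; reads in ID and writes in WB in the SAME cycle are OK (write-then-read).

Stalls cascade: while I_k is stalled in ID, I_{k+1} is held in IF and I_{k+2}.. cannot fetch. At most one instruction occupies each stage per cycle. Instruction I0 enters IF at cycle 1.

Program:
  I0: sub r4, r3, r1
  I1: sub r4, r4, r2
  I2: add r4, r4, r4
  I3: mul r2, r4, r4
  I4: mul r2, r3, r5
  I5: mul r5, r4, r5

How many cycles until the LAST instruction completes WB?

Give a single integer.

Answer: 16

Derivation:
I0 sub r4 <- r3,r1: IF@1 ID@2 stall=0 (-) EX@3 MEM@4 WB@5
I1 sub r4 <- r4,r2: IF@2 ID@3 stall=2 (RAW on I0.r4 (WB@5)) EX@6 MEM@7 WB@8
I2 add r4 <- r4,r4: IF@3 ID@6 stall=2 (RAW on I1.r4 (WB@8)) EX@9 MEM@10 WB@11
I3 mul r2 <- r4,r4: IF@6 ID@9 stall=2 (RAW on I2.r4 (WB@11)) EX@12 MEM@13 WB@14
I4 mul r2 <- r3,r5: IF@9 ID@12 stall=0 (-) EX@13 MEM@14 WB@15
I5 mul r5 <- r4,r5: IF@12 ID@13 stall=0 (-) EX@14 MEM@15 WB@16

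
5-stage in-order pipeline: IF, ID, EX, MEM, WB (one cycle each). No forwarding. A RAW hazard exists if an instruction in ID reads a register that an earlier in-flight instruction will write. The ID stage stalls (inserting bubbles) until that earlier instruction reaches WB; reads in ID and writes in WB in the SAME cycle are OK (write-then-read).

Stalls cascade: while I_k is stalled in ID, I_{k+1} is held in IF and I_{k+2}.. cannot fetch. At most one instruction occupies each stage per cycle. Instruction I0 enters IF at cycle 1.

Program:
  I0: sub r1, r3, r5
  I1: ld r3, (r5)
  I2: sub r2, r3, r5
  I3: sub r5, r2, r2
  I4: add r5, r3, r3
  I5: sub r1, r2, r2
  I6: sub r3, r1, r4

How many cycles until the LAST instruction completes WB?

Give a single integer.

Answer: 17

Derivation:
I0 sub r1 <- r3,r5: IF@1 ID@2 stall=0 (-) EX@3 MEM@4 WB@5
I1 ld r3 <- r5: IF@2 ID@3 stall=0 (-) EX@4 MEM@5 WB@6
I2 sub r2 <- r3,r5: IF@3 ID@4 stall=2 (RAW on I1.r3 (WB@6)) EX@7 MEM@8 WB@9
I3 sub r5 <- r2,r2: IF@4 ID@7 stall=2 (RAW on I2.r2 (WB@9)) EX@10 MEM@11 WB@12
I4 add r5 <- r3,r3: IF@7 ID@10 stall=0 (-) EX@11 MEM@12 WB@13
I5 sub r1 <- r2,r2: IF@10 ID@11 stall=0 (-) EX@12 MEM@13 WB@14
I6 sub r3 <- r1,r4: IF@11 ID@12 stall=2 (RAW on I5.r1 (WB@14)) EX@15 MEM@16 WB@17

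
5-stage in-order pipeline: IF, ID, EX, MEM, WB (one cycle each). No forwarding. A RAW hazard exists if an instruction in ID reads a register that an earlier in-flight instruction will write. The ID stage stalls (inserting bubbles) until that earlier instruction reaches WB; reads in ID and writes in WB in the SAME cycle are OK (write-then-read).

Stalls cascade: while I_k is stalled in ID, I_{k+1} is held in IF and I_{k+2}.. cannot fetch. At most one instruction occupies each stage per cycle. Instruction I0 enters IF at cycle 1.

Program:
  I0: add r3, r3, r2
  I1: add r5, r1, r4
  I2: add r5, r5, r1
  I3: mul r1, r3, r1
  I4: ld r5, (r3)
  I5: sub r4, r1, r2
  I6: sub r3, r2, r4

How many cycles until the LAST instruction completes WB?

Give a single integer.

I0 add r3 <- r3,r2: IF@1 ID@2 stall=0 (-) EX@3 MEM@4 WB@5
I1 add r5 <- r1,r4: IF@2 ID@3 stall=0 (-) EX@4 MEM@5 WB@6
I2 add r5 <- r5,r1: IF@3 ID@4 stall=2 (RAW on I1.r5 (WB@6)) EX@7 MEM@8 WB@9
I3 mul r1 <- r3,r1: IF@4 ID@7 stall=0 (-) EX@8 MEM@9 WB@10
I4 ld r5 <- r3: IF@7 ID@8 stall=0 (-) EX@9 MEM@10 WB@11
I5 sub r4 <- r1,r2: IF@8 ID@9 stall=1 (RAW on I3.r1 (WB@10)) EX@11 MEM@12 WB@13
I6 sub r3 <- r2,r4: IF@9 ID@11 stall=2 (RAW on I5.r4 (WB@13)) EX@14 MEM@15 WB@16

Answer: 16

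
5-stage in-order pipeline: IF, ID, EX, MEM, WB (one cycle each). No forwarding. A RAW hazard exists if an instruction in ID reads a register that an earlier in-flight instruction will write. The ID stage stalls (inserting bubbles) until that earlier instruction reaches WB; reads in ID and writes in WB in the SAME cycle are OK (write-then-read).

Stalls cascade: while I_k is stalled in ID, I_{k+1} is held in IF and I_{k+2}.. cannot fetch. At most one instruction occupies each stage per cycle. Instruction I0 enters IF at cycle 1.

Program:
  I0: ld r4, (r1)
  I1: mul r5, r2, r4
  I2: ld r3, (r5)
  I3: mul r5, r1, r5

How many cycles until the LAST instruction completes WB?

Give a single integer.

I0 ld r4 <- r1: IF@1 ID@2 stall=0 (-) EX@3 MEM@4 WB@5
I1 mul r5 <- r2,r4: IF@2 ID@3 stall=2 (RAW on I0.r4 (WB@5)) EX@6 MEM@7 WB@8
I2 ld r3 <- r5: IF@3 ID@6 stall=2 (RAW on I1.r5 (WB@8)) EX@9 MEM@10 WB@11
I3 mul r5 <- r1,r5: IF@6 ID@9 stall=0 (-) EX@10 MEM@11 WB@12

Answer: 12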